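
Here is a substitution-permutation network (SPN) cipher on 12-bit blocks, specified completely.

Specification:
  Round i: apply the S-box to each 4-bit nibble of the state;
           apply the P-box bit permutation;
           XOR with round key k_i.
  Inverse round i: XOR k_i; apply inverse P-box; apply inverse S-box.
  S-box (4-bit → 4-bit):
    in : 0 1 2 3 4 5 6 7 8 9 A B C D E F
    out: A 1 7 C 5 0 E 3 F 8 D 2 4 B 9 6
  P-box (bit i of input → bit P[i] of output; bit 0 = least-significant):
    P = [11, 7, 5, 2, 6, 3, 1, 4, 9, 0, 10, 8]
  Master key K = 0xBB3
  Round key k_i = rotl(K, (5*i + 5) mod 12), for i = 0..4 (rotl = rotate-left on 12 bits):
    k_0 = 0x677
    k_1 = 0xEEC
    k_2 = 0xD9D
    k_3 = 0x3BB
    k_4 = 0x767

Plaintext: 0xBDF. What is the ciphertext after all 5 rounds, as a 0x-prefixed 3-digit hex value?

0xBCF

s_0 = plaintext = 0xBDF
s_1 = Round(s_0, k_0) = 0x68E
s_2 = Round(s_1, k_1) = 0x3B3
s_3 = Round(s_2, k_2) = 0x8B1
s_4 = Round(s_3, k_3) = 0xCB2
s_5 = Round(s_4, k_4) = 0xBCF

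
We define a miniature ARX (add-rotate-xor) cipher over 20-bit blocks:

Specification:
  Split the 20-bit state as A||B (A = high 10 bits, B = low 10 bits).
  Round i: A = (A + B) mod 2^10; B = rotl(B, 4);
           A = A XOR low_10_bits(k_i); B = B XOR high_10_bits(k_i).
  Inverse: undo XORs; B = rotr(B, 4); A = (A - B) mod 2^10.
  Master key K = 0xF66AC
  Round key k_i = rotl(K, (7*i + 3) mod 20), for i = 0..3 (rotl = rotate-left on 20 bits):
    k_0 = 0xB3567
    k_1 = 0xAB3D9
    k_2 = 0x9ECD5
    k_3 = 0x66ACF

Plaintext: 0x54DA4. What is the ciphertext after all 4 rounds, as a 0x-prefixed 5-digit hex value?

s_0 = plaintext = 0x54DA4
s_1 = Round(s_0, k_0) = 0xE408B
s_2 = Round(s_1, k_1) = 0xF0A1E
s_3 = Round(s_2, k_2) = 0x4D793
s_4 = Round(s_3, k_3) = 0x81CA4

0x81CA4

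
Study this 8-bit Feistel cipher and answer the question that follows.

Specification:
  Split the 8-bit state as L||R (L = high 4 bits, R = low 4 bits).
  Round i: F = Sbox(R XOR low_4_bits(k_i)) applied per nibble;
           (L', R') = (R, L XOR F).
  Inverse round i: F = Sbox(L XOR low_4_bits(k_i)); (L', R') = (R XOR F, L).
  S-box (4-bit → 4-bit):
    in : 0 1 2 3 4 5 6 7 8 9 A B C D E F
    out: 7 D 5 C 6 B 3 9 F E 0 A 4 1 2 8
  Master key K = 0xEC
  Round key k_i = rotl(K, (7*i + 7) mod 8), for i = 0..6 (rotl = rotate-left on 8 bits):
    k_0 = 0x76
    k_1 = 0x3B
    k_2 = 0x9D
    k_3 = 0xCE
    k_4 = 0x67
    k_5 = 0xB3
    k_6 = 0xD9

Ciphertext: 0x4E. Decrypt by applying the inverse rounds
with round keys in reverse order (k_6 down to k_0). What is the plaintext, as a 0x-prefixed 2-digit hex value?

0x00

s_0 = ciphertext = 0x4E
s_1 = InvRound(s_0, k_6) = 0xF4
s_2 = InvRound(s_1, k_5) = 0x0F
s_3 = InvRound(s_2, k_4) = 0x60
s_4 = InvRound(s_3, k_3) = 0xF6
s_5 = InvRound(s_4, k_2) = 0x3F
s_6 = InvRound(s_5, k_1) = 0x03
s_7 = InvRound(s_6, k_0) = 0x00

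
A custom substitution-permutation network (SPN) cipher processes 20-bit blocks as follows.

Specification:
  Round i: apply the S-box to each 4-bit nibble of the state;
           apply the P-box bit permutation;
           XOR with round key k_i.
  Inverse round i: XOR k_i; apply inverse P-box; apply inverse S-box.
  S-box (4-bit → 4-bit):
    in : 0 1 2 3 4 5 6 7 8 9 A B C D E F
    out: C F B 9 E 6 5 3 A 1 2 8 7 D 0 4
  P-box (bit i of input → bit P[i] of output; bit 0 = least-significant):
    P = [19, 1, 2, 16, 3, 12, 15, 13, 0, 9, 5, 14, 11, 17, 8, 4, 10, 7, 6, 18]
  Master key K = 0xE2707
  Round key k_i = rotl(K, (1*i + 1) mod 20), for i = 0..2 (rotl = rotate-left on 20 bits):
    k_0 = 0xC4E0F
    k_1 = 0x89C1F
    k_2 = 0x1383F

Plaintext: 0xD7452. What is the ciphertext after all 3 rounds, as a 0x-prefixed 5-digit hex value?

s_0 = plaintext = 0xD7452
s_1 = Round(s_0, k_0) = 0x3906D
s_2 = Round(s_1, k_1) = 0x55033
s_3 = Round(s_2, k_2) = 0xA59D7

0xA59D7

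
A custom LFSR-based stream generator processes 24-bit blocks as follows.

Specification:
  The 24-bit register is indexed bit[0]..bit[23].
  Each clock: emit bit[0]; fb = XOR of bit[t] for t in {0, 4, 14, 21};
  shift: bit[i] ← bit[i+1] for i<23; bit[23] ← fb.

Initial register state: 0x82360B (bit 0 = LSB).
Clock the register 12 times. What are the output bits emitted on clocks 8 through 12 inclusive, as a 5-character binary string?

reg_0 = 0x82360B
clock 1: out=1, reg = 0xC11B05
clock 2: out=1, reg = 0xE08D82
clock 3: out=0, reg = 0xF046C1
clock 4: out=1, reg = 0xF82360
clock 5: out=0, reg = 0xFC11B0
clock 6: out=0, reg = 0x7E08D8
clock 7: out=0, reg = 0x3F046C
clock 8: out=0, reg = 0x9F8236
clock 9: out=0, reg = 0xCFC11B
clock 10: out=1, reg = 0xE7E08D
clock 11: out=1, reg = 0xF3F046
clock 12: out=0, reg = 0x79F823

00110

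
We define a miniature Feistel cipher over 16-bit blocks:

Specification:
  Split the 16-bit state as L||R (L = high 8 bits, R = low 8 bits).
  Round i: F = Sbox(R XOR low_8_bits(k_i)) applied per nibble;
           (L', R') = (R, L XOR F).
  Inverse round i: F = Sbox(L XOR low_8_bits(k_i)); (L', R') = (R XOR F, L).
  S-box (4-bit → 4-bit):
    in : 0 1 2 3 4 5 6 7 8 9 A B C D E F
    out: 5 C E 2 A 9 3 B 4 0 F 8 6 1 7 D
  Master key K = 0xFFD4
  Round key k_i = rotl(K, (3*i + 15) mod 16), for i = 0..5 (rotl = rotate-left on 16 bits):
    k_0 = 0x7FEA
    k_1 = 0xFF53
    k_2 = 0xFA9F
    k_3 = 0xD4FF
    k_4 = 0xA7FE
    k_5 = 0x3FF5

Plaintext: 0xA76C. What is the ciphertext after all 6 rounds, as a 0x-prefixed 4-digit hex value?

0x2A07

s_0 = plaintext = 0xA76C
s_1 = Round(s_0, k_0) = 0x6CE4
s_2 = Round(s_1, k_1) = 0xE4E7
s_3 = Round(s_2, k_2) = 0xE750
s_4 = Round(s_3, k_3) = 0x501A
s_5 = Round(s_4, k_4) = 0x1A2A
s_6 = Round(s_5, k_5) = 0x2A07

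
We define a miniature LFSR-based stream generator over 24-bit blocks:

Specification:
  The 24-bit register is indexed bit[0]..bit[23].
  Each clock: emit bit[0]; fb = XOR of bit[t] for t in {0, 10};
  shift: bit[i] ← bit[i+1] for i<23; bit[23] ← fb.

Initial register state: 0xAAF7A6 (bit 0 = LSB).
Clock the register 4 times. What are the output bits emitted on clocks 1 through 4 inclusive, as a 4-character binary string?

reg_0 = 0xAAF7A6
clock 1: out=0, reg = 0xD57BD3
clock 2: out=1, reg = 0xEABDE9
clock 3: out=1, reg = 0x755EF4
clock 4: out=0, reg = 0xBAAF7A

0110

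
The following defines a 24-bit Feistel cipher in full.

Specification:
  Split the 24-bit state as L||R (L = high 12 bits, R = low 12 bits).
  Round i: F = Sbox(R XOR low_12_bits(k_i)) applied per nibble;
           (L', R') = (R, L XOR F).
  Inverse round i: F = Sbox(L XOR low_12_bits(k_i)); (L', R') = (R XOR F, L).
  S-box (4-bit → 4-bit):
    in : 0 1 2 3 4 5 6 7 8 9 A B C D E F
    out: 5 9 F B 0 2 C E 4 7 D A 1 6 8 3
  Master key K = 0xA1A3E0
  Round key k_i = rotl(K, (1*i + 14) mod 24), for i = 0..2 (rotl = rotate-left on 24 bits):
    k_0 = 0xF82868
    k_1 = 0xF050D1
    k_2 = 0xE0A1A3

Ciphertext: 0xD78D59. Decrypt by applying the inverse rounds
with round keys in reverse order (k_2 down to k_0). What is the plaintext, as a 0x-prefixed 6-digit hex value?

0xC40CF7

s_0 = ciphertext = 0xD78D59
s_1 = InvRound(s_0, k_2) = 0xC33D78
s_2 = InvRound(s_1, k_1) = 0xCF7C33
s_3 = InvRound(s_2, k_0) = 0xC40CF7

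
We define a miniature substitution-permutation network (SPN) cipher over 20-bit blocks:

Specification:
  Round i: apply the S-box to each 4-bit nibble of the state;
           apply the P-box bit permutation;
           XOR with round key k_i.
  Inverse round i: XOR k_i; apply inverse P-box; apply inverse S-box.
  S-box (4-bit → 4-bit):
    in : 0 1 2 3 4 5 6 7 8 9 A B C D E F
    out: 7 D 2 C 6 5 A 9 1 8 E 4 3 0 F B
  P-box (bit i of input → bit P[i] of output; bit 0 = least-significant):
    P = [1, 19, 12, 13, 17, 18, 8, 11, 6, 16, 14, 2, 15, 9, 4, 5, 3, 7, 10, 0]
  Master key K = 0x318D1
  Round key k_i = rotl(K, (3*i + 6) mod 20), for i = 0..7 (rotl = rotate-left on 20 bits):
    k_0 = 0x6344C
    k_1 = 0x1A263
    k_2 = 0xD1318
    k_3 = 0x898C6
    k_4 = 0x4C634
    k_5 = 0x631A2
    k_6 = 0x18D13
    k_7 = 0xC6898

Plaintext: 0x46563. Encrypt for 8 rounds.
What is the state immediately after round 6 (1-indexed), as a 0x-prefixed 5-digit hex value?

0x9A523

s_0 = plaintext = 0x46563
s_1 = Round(s_0, k_0) = 0x24AAC
s_2 = Round(s_1, k_1) = 0xCE9F5
s_3 = Round(s_2, k_2) = 0xB89A6
s_4 = Round(s_3, k_3) = 0x435C2
s_5 = Round(s_4, k_4) = 0xA82C4
s_6 = Round(s_5, k_5) = 0x9A523
s_7 = Round(s_6, k_6) = 0x5FF62
s_8 = Round(s_7, k_7) = 0x1E6F4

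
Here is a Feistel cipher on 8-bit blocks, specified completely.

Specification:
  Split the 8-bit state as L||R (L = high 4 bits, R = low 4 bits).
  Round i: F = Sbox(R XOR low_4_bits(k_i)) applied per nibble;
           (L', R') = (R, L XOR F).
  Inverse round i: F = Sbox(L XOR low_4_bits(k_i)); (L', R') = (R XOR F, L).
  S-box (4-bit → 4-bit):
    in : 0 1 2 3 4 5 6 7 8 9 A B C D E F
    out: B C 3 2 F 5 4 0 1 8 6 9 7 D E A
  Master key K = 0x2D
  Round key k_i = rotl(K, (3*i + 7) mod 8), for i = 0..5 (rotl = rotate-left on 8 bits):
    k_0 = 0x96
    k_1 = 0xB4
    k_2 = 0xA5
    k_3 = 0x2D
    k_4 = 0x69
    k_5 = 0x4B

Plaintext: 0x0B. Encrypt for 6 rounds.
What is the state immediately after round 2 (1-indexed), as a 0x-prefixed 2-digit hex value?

0xD3

s_0 = plaintext = 0x0B
s_1 = Round(s_0, k_0) = 0xBD
s_2 = Round(s_1, k_1) = 0xD3
s_3 = Round(s_2, k_2) = 0x39
s_4 = Round(s_3, k_3) = 0x9C
s_5 = Round(s_4, k_4) = 0xCC
s_6 = Round(s_5, k_5) = 0xCC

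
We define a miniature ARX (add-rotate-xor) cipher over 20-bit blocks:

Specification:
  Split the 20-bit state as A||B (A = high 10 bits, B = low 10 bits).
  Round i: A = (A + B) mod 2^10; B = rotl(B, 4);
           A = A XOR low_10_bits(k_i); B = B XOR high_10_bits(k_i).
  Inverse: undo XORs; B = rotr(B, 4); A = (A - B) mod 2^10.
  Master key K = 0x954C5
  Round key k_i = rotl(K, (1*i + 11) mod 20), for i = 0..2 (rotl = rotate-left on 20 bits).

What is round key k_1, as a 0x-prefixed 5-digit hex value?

0xC5954

K = 0x954C5
k_0 = rotl(K, (1*0+11) mod 20) = rotl(K, 11) = 0x62CAA
k_1 = rotl(K, (1*1+11) mod 20) = rotl(K, 12) = 0xC5954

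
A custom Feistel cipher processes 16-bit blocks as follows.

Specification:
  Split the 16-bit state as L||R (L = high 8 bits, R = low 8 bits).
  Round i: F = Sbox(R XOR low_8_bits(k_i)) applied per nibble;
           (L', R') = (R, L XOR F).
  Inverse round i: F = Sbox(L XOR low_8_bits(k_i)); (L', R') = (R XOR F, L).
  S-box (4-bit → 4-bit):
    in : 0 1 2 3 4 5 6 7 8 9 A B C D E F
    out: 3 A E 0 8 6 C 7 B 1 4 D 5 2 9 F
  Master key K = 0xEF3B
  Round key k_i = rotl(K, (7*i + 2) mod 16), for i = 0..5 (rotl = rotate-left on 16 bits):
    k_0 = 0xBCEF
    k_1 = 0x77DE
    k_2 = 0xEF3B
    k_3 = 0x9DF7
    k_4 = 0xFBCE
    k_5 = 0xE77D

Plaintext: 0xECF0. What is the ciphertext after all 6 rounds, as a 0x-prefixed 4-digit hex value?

s_0 = plaintext = 0xECF0
s_1 = Round(s_0, k_0) = 0xF043
s_2 = Round(s_1, k_1) = 0x43E2
s_3 = Round(s_2, k_2) = 0xE262
s_4 = Round(s_3, k_3) = 0x62F4
s_5 = Round(s_4, k_4) = 0xF466
s_6 = Round(s_5, k_5) = 0x6659

0x6659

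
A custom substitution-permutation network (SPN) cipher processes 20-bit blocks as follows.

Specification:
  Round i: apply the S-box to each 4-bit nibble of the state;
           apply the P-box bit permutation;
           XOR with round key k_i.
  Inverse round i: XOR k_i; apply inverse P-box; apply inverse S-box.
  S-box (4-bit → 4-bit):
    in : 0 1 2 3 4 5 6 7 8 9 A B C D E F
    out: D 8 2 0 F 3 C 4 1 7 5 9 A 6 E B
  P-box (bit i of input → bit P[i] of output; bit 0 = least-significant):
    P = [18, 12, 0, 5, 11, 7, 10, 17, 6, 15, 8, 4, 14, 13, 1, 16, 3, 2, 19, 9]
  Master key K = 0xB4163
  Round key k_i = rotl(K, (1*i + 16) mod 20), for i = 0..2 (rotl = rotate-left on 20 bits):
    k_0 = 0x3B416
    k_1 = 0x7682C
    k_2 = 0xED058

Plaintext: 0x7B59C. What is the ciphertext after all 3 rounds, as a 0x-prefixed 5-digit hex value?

0xDD38F

s_0 = plaintext = 0x7B59C
s_1 = Round(s_0, k_0) = 0xA68F6
s_2 = Round(s_1, k_1) = 0xC60C7
s_3 = Round(s_2, k_2) = 0xDD38F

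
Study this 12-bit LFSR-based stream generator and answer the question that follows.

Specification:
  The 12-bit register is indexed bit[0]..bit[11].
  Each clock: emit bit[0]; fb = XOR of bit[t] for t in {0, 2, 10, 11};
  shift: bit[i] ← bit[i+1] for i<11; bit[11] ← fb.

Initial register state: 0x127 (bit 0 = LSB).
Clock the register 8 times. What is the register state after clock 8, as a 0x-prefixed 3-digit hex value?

0xA21

reg_0 = 0x127
clock 1: out=1, reg = 0x093
clock 2: out=1, reg = 0x849
clock 3: out=1, reg = 0x424
clock 4: out=0, reg = 0x212
clock 5: out=0, reg = 0x109
clock 6: out=1, reg = 0x884
clock 7: out=0, reg = 0x442
clock 8: out=0, reg = 0xA21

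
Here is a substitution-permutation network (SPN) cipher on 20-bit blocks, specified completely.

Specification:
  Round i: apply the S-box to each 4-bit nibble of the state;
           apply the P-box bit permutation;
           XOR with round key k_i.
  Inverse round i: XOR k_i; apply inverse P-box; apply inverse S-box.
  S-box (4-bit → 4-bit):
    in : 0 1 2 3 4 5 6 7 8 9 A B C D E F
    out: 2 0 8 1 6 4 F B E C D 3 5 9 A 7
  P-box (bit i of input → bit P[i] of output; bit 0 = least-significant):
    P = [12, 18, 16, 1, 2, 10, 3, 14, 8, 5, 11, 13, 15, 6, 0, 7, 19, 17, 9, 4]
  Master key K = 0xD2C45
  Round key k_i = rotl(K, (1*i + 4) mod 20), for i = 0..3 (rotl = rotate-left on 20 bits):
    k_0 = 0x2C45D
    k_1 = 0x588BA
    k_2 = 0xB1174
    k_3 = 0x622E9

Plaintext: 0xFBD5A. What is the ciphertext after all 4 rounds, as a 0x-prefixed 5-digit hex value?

0x02A52

s_0 = plaintext = 0xFBD5A
s_1 = Round(s_0, k_0) = 0x97717
s_2 = Round(s_1, k_1) = 0x13B48
s_3 = Round(s_2, k_2) = 0xE945E
s_4 = Round(s_3, k_3) = 0x02A52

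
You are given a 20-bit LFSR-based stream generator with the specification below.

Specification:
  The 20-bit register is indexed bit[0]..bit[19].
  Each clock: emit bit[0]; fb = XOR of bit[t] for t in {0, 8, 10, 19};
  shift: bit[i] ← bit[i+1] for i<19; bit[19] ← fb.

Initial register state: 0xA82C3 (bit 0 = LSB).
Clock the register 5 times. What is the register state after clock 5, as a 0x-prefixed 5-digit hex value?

reg_0 = 0xA82C3
clock 1: out=1, reg = 0x54161
clock 2: out=1, reg = 0x2A0B0
clock 3: out=0, reg = 0x15058
clock 4: out=0, reg = 0x0A82C
clock 5: out=0, reg = 0x05416

0x05416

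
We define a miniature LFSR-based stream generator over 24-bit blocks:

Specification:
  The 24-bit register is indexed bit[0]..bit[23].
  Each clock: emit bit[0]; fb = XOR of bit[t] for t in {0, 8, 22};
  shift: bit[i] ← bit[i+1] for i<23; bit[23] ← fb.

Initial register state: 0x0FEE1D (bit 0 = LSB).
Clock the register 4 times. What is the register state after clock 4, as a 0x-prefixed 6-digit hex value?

reg_0 = 0x0FEE1D
clock 1: out=1, reg = 0x87F70E
clock 2: out=0, reg = 0xC3FB87
clock 3: out=1, reg = 0xE1FDC3
clock 4: out=1, reg = 0xF0FEE1

0xF0FEE1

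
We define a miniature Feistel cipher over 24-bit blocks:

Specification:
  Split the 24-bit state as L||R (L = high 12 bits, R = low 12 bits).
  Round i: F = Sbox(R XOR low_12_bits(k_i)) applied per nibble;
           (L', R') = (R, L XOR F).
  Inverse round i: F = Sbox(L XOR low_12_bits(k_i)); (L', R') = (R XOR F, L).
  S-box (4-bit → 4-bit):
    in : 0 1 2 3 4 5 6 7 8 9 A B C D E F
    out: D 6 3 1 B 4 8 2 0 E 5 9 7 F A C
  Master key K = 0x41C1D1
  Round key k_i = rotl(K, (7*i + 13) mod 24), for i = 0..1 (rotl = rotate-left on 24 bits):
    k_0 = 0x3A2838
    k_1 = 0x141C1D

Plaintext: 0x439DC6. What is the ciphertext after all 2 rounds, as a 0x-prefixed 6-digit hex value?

0x0F3A6C

s_0 = plaintext = 0x439DC6
s_1 = Round(s_0, k_0) = 0xDC60F3
s_2 = Round(s_1, k_1) = 0x0F3A6C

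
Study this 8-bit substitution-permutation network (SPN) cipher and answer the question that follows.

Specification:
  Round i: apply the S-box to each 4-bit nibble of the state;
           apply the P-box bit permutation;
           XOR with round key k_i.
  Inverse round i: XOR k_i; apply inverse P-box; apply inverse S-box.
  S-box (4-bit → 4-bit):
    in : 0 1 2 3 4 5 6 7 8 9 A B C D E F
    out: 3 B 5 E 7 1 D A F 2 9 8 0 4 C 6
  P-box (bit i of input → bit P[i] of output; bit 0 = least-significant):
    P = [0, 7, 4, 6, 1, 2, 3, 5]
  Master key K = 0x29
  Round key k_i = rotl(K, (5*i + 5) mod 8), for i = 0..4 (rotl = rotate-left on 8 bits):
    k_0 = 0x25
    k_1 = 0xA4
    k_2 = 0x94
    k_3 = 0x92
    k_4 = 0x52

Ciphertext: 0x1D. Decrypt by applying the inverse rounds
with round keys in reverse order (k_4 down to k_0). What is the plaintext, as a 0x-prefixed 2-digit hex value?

s_0 = ciphertext = 0x1D
s_1 = InvRound(s_0, k_4) = 0x4A
s_2 = InvRound(s_1, k_3) = 0xD3
s_3 = InvRound(s_2, k_2) = 0x0A
s_4 = InvRound(s_3, k_1) = 0x89
s_5 = InvRound(s_4, k_0) = 0x39

0x39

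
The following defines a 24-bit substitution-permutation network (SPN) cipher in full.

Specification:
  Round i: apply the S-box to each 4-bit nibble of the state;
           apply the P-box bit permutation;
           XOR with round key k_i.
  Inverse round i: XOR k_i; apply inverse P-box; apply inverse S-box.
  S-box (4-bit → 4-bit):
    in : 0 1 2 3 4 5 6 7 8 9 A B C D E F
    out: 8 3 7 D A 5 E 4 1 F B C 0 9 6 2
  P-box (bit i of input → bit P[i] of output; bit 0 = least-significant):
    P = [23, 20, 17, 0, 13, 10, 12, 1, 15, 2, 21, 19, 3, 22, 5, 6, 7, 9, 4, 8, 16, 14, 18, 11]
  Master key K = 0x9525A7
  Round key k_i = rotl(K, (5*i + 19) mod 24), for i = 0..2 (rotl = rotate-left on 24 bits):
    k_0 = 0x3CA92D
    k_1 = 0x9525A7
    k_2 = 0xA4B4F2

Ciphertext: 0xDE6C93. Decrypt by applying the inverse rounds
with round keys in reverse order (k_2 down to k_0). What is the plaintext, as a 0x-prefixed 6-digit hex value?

0x6309DB

s_0 = ciphertext = 0xDE6C93
s_1 = InvRound(s_0, k_2) = 0x4C6376
s_2 = InvRound(s_1, k_1) = 0x1240FA
s_3 = InvRound(s_2, k_0) = 0x6309DB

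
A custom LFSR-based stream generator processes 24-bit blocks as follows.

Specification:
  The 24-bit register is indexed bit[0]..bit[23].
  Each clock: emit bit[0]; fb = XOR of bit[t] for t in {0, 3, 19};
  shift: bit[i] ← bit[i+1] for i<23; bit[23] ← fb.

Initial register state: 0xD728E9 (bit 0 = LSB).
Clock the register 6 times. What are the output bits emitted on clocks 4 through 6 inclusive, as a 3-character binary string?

reg_0 = 0xD728E9
clock 1: out=1, reg = 0x6B9474
clock 2: out=0, reg = 0xB5CA3A
clock 3: out=0, reg = 0xDAE51D
clock 4: out=1, reg = 0xED728E
clock 5: out=0, reg = 0x76B947
clock 6: out=1, reg = 0xBB5CA3

101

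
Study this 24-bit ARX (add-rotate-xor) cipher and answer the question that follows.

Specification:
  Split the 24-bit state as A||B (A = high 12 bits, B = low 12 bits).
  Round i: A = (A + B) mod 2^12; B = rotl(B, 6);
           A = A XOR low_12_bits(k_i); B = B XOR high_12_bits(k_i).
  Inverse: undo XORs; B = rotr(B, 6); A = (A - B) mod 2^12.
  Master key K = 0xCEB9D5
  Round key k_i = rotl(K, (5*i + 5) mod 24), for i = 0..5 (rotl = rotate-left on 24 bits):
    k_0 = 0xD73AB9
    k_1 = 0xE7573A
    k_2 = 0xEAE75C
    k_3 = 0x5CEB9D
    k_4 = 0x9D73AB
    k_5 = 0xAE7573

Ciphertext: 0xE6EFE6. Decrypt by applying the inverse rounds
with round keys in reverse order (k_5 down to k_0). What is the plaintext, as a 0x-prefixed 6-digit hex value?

s_0 = ciphertext = 0xE6EFE6
s_1 = InvRound(s_0, k_5) = 0xAC9054
s_2 = InvRound(s_1, k_4) = 0x87C0E6
s_3 = InvRound(s_2, k_3) = 0x9CDA14
s_4 = InvRound(s_3, k_2) = 0xFFFE92
s_5 = InvRound(s_4, k_1) = 0xF029C3
s_6 = InvRound(s_5, k_0) = 0x9A9C12

0x9A9C12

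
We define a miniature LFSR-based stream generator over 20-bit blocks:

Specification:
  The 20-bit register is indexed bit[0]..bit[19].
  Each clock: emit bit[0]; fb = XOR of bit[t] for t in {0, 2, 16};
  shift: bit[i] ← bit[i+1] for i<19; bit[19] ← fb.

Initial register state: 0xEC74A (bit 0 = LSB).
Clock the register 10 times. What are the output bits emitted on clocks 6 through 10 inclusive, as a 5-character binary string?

01011

reg_0 = 0xEC74A
clock 1: out=0, reg = 0x763A5
clock 2: out=1, reg = 0xBB1D2
clock 3: out=0, reg = 0xDD8E9
clock 4: out=1, reg = 0x6EC74
clock 5: out=0, reg = 0xB763A
clock 6: out=0, reg = 0xDBB1D
clock 7: out=1, reg = 0xEDD8E
clock 8: out=0, reg = 0xF6EC7
clock 9: out=1, reg = 0xFB763
clock 10: out=1, reg = 0x7DBB1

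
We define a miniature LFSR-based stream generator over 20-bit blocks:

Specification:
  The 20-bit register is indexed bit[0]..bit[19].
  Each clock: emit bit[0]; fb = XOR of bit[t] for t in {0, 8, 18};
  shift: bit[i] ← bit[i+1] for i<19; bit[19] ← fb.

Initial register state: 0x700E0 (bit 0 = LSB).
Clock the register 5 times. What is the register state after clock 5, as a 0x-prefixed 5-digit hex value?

reg_0 = 0x700E0
clock 1: out=0, reg = 0xB8070
clock 2: out=0, reg = 0x5C038
clock 3: out=0, reg = 0xAE01C
clock 4: out=0, reg = 0x5700E
clock 5: out=0, reg = 0xAB807

0xAB807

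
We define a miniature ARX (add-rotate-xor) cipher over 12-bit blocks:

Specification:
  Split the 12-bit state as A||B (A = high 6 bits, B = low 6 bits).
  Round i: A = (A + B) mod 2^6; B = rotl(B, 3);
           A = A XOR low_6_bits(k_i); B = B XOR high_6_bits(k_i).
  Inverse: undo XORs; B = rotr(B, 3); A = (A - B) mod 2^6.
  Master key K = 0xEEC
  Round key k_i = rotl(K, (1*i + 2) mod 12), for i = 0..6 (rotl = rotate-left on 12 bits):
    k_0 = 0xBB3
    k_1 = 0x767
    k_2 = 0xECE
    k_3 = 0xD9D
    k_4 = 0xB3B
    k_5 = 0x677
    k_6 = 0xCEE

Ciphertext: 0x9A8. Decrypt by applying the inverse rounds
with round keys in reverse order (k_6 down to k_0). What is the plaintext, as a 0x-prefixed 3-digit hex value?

0x966

s_0 = ciphertext = 0x9A8
s_1 = InvRound(s_0, k_6) = 0xB5B
s_2 = InvRound(s_1, k_5) = 0x290
s_3 = InvRound(s_2, k_4) = 0x2A7
s_4 = InvRound(s_3, k_3) = 0x34A
s_5 = InvRound(s_4, k_2) = 0xD4E
s_6 = InvRound(s_5, k_1) = 0xE1A
s_7 = InvRound(s_6, k_0) = 0x966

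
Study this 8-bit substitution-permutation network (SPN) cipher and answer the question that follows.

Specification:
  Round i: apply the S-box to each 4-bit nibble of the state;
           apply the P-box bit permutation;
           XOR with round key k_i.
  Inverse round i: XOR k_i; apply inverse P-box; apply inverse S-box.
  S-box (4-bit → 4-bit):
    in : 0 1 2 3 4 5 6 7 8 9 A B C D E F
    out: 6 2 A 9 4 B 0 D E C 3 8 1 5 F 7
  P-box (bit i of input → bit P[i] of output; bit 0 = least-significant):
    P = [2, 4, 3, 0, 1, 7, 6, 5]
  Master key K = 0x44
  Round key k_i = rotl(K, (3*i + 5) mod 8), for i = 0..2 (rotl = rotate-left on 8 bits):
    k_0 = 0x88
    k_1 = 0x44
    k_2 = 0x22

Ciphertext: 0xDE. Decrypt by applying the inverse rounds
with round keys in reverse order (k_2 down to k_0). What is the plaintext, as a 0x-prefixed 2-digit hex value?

0x92

s_0 = ciphertext = 0xDE
s_1 = InvRound(s_0, k_2) = 0x8F
s_2 = InvRound(s_1, k_1) = 0xF9
s_3 = InvRound(s_2, k_0) = 0x92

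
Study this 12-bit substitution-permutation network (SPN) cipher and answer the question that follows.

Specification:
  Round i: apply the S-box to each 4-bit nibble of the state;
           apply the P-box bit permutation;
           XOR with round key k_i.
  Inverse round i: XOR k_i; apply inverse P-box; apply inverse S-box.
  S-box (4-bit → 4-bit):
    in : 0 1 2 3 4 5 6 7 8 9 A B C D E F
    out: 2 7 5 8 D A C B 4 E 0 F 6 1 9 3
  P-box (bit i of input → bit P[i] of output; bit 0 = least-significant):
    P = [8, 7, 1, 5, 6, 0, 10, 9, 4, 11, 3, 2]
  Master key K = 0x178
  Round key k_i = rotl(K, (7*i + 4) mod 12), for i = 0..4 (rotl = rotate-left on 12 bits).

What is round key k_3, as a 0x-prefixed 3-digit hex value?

0x2F0

K = 0x178
k_0 = rotl(K, (7*0+4) mod 12) = rotl(K, 4) = 0x781
k_1 = rotl(K, (7*1+4) mod 12) = rotl(K, 11) = 0x0BC
k_2 = rotl(K, (7*2+4) mod 12) = rotl(K, 6) = 0xE05
k_3 = rotl(K, (7*3+4) mod 12) = rotl(K, 1) = 0x2F0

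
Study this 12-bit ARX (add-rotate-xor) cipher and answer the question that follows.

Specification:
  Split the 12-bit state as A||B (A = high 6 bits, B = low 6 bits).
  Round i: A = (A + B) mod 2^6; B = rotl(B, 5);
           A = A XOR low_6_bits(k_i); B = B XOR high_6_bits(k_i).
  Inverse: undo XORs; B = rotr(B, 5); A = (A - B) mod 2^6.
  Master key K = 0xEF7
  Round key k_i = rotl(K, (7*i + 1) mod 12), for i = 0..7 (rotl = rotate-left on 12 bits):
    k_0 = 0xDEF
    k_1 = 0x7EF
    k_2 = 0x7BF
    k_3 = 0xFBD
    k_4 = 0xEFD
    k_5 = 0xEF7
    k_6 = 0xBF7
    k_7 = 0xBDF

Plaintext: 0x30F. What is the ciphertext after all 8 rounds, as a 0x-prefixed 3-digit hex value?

s_0 = plaintext = 0x30F
s_1 = Round(s_0, k_0) = 0xD10
s_2 = Round(s_1, k_1) = 0xAD7
s_3 = Round(s_2, k_2) = 0xF75
s_4 = Round(s_3, k_3) = 0x3C4
s_5 = Round(s_4, k_4) = 0xBB9
s_6 = Round(s_5, k_5) = 0x407
s_7 = Round(s_6, k_6) = 0x80C
s_8 = Round(s_7, k_7) = 0xCE9

0xCE9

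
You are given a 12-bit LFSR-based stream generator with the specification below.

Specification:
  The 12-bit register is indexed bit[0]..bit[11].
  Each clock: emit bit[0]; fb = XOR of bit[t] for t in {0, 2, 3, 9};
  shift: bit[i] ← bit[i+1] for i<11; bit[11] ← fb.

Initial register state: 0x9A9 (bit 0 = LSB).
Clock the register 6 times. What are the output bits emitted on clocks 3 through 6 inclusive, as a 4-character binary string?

0101

reg_0 = 0x9A9
clock 1: out=1, reg = 0x4D4
clock 2: out=0, reg = 0xA6A
clock 3: out=0, reg = 0x535
clock 4: out=1, reg = 0x29A
clock 5: out=0, reg = 0x14D
clock 6: out=1, reg = 0x8A6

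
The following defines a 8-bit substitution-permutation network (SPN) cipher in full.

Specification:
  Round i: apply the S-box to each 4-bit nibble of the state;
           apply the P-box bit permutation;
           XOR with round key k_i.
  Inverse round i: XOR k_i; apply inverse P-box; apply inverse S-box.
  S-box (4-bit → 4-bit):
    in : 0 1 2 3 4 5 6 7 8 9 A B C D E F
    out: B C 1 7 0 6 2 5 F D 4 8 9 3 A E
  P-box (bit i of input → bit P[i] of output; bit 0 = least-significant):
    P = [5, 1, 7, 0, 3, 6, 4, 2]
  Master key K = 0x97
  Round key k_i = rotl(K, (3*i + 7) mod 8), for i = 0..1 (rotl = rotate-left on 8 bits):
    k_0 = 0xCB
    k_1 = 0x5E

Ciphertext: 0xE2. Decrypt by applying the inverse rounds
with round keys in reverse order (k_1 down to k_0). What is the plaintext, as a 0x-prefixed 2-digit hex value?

s_0 = ciphertext = 0xE2
s_1 = InvRound(s_0, k_1) = 0x97
s_2 = InvRound(s_1, k_0) = 0x84

0x84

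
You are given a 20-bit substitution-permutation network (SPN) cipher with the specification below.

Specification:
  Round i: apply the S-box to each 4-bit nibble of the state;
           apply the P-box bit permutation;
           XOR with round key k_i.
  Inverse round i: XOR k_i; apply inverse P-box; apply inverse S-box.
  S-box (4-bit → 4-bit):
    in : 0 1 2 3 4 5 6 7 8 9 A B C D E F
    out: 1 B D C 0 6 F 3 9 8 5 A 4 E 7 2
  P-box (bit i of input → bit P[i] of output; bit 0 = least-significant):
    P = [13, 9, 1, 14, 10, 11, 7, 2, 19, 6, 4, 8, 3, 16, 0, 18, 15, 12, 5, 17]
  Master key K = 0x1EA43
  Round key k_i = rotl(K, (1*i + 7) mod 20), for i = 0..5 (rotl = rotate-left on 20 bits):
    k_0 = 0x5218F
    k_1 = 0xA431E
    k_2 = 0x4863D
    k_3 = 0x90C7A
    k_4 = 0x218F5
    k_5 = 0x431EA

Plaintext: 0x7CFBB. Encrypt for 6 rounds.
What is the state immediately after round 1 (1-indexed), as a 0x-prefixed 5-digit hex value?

s_0 = plaintext = 0x7CFBB
s_1 = Round(s_0, k_0) = 0x5FBCA
s_2 = Round(s_1, k_1) = 0xB72FC
s_3 = Round(s_2, k_2) = 0xF9F27
s_4 = Round(s_3, k_3) = 0xD3ABE
s_5 = Round(s_4, k_4) = 0xC22C2
s_6 = Round(s_5, k_5) = 0x85051

0x5FBCA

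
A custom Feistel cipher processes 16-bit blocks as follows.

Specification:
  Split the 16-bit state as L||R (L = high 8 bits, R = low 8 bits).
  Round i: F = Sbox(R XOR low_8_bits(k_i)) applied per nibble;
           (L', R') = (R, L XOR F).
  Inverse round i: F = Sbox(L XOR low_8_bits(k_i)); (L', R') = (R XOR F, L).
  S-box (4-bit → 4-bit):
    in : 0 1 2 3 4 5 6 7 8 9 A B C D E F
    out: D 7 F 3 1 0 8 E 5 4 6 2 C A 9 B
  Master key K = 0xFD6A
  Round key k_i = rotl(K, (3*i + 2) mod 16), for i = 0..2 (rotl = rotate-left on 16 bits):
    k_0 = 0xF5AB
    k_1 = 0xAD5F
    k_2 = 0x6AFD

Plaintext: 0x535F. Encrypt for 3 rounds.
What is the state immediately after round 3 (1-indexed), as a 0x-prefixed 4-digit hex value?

0x75B7

s_0 = plaintext = 0x535F
s_1 = Round(s_0, k_0) = 0x5FE2
s_2 = Round(s_1, k_1) = 0xE275
s_3 = Round(s_2, k_2) = 0x75B7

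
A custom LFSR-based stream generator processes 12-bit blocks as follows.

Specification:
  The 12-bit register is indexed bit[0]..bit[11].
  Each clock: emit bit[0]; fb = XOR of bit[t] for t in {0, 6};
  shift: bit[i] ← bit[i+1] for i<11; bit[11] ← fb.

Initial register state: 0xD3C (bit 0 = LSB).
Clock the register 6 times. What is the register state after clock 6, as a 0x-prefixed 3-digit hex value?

reg_0 = 0xD3C
clock 1: out=0, reg = 0x69E
clock 2: out=0, reg = 0x34F
clock 3: out=1, reg = 0x1A7
clock 4: out=1, reg = 0x8D3
clock 5: out=1, reg = 0x469
clock 6: out=1, reg = 0x234

0x234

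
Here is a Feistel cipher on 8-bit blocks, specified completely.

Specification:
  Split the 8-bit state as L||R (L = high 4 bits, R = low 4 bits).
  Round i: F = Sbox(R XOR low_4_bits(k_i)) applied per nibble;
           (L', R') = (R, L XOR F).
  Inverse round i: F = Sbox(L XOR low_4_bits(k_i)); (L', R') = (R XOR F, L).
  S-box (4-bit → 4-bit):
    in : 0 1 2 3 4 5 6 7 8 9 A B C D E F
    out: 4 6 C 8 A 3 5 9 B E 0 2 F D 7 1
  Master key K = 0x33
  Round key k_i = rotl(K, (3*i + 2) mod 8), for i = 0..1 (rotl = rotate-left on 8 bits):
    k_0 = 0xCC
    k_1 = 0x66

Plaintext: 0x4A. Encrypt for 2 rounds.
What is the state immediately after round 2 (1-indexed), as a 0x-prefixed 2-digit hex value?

s_0 = plaintext = 0x4A
s_1 = Round(s_0, k_0) = 0xA1
s_2 = Round(s_1, k_1) = 0x13

0x13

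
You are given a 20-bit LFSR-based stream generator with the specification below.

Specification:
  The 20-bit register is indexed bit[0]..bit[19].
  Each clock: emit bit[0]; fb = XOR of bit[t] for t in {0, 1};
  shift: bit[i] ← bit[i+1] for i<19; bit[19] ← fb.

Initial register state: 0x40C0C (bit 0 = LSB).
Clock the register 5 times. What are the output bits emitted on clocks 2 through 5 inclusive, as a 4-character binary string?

reg_0 = 0x40C0C
clock 1: out=0, reg = 0x20606
clock 2: out=0, reg = 0x90303
clock 3: out=1, reg = 0x48181
clock 4: out=1, reg = 0xA40C0
clock 5: out=0, reg = 0x52060

0110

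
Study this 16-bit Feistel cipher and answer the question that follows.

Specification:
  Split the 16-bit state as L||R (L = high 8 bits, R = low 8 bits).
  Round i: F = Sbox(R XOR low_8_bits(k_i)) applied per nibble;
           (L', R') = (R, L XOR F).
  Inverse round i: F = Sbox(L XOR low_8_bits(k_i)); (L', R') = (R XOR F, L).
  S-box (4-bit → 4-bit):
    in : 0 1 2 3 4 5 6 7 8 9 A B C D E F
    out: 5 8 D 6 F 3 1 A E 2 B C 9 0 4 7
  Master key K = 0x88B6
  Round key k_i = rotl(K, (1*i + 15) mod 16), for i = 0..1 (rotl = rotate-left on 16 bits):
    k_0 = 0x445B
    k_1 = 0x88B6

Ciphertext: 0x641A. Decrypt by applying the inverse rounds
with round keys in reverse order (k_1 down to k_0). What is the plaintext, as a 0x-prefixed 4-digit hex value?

s_0 = ciphertext = 0x641A
s_1 = InvRound(s_0, k_1) = 0x1764
s_2 = InvRound(s_1, k_0) = 0x9D17

0x9D17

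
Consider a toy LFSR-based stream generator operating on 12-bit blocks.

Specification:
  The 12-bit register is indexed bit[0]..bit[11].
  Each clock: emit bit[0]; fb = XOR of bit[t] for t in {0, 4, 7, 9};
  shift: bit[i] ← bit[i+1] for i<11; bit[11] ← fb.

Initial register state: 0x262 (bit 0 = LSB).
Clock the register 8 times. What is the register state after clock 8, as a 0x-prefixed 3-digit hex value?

reg_0 = 0x262
clock 1: out=0, reg = 0x931
clock 2: out=1, reg = 0x498
clock 3: out=0, reg = 0x24C
clock 4: out=0, reg = 0x926
clock 5: out=0, reg = 0x493
clock 6: out=1, reg = 0xA49
clock 7: out=1, reg = 0x524
clock 8: out=0, reg = 0x292

0x292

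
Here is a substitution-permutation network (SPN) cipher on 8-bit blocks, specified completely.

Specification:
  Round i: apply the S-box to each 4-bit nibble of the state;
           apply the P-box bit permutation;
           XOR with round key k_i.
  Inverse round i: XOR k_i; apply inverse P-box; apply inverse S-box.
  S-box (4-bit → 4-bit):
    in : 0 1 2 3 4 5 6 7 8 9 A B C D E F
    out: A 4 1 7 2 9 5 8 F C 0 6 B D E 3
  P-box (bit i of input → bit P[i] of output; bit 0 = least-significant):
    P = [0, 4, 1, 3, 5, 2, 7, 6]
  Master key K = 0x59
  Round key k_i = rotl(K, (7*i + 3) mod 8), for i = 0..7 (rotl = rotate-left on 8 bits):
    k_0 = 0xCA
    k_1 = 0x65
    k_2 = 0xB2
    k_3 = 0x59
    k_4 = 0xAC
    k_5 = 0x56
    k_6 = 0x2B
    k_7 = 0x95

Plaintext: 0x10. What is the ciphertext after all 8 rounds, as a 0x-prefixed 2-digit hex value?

s_0 = plaintext = 0x10
s_1 = Round(s_0, k_0) = 0x52
s_2 = Round(s_1, k_1) = 0x04
s_3 = Round(s_2, k_2) = 0xE6
s_4 = Round(s_3, k_3) = 0x9E
s_5 = Round(s_4, k_4) = 0x76
s_6 = Round(s_5, k_5) = 0x15
s_7 = Round(s_6, k_6) = 0xA2
s_8 = Round(s_7, k_7) = 0x94

0x94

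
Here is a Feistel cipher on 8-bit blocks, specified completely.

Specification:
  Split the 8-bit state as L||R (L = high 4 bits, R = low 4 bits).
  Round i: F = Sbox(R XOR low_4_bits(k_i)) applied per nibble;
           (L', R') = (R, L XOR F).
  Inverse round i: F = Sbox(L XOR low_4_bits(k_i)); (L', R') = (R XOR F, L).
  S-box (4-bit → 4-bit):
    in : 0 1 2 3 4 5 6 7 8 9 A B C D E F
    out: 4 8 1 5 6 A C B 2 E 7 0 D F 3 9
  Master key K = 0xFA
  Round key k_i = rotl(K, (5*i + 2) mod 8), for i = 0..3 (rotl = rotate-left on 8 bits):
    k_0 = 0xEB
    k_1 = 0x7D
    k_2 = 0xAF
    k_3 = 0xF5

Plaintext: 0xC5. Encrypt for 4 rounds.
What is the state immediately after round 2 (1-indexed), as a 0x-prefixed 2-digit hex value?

s_0 = plaintext = 0xC5
s_1 = Round(s_0, k_0) = 0x5F
s_2 = Round(s_1, k_1) = 0xF4
s_3 = Round(s_2, k_2) = 0x4F
s_4 = Round(s_3, k_3) = 0xF3

0xF4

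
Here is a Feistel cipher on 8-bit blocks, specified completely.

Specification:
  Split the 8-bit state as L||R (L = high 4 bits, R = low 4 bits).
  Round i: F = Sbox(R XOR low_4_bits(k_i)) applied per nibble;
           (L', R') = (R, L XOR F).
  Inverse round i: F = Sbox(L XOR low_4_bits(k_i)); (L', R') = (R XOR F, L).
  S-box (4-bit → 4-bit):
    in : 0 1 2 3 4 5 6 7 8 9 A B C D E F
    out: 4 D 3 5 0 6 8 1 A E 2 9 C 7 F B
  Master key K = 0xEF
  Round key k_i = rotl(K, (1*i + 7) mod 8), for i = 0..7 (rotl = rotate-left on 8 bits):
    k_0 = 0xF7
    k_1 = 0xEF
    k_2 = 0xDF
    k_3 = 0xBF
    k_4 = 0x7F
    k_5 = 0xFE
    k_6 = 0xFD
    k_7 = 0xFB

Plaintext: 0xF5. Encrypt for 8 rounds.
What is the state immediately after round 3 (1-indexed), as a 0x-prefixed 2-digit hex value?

0x07

s_0 = plaintext = 0xF5
s_1 = Round(s_0, k_0) = 0x5C
s_2 = Round(s_1, k_1) = 0xC0
s_3 = Round(s_2, k_2) = 0x07
s_4 = Round(s_3, k_3) = 0x7A
s_5 = Round(s_4, k_4) = 0xA1
s_6 = Round(s_5, k_5) = 0x11
s_7 = Round(s_6, k_6) = 0x1D
s_8 = Round(s_7, k_7) = 0xD9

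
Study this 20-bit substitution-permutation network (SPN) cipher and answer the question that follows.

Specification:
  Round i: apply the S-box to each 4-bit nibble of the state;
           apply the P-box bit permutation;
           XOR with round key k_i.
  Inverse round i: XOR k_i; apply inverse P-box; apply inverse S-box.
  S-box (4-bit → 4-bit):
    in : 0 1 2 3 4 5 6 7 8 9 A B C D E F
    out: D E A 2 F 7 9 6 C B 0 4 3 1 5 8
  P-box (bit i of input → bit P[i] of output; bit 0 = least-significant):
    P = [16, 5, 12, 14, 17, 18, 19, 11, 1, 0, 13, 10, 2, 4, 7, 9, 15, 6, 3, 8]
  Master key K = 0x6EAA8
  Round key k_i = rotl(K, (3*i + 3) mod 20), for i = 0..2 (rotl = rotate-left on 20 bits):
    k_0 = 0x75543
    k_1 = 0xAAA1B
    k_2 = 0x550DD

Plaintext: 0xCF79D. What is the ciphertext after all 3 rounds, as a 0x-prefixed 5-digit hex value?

s_0 = plaintext = 0xCF79D
s_1 = Round(s_0, k_0) = 0x0FF02
s_2 = Round(s_1, k_1) = 0x06533
s_3 = Round(s_2, k_2) = 0x1F3F2

0x1F3F2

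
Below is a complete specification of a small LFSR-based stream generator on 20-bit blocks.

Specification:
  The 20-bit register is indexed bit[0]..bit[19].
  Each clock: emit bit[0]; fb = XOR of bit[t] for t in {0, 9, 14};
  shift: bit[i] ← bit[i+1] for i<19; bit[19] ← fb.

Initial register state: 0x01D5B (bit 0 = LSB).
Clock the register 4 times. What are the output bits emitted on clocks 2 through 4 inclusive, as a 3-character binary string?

reg_0 = 0x01D5B
clock 1: out=1, reg = 0x80EAD
clock 2: out=1, reg = 0x40756
clock 3: out=0, reg = 0xA03AB
clock 4: out=1, reg = 0x501D5

101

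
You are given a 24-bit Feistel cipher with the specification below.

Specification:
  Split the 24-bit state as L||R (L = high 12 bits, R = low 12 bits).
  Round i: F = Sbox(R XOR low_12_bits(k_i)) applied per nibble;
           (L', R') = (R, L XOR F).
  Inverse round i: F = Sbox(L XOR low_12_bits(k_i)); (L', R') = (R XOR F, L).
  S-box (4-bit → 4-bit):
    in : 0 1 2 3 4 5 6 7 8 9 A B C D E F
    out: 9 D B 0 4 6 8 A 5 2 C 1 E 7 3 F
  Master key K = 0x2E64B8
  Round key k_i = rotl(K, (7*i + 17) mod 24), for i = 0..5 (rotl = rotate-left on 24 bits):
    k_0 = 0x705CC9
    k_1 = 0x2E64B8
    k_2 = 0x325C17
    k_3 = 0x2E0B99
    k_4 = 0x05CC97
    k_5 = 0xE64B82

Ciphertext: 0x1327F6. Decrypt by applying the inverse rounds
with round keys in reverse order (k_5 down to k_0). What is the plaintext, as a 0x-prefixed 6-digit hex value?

0x1BECBF

s_0 = ciphertext = 0x1327F6
s_1 = InvRound(s_0, k_5) = 0xBEF132
s_2 = InvRound(s_1, k_4) = 0xB97BEF
s_3 = InvRound(s_2, k_3) = 0x27CB97
s_4 = InvRound(s_3, k_2) = 0x81627C
s_5 = InvRound(s_4, k_1) = 0xCBF816
s_6 = InvRound(s_5, k_0) = 0x1BECBF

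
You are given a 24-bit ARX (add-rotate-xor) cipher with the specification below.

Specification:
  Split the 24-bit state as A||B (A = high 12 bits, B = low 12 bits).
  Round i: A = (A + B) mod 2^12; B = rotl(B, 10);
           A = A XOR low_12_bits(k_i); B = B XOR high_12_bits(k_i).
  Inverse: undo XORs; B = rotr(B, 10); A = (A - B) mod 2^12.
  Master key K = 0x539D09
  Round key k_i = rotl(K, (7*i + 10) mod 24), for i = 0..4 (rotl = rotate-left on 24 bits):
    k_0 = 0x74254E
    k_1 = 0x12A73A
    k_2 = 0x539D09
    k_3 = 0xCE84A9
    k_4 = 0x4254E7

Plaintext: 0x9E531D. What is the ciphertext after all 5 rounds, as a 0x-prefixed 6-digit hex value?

s_0 = plaintext = 0x9E531D
s_1 = Round(s_0, k_0) = 0x84C385
s_2 = Round(s_1, k_1) = 0xCEB5CB
s_3 = Round(s_2, k_2) = 0xFBF84B
s_4 = Round(s_3, k_3) = 0xCA32FA
s_5 = Round(s_4, k_4) = 0xB7AC9B

0xB7AC9B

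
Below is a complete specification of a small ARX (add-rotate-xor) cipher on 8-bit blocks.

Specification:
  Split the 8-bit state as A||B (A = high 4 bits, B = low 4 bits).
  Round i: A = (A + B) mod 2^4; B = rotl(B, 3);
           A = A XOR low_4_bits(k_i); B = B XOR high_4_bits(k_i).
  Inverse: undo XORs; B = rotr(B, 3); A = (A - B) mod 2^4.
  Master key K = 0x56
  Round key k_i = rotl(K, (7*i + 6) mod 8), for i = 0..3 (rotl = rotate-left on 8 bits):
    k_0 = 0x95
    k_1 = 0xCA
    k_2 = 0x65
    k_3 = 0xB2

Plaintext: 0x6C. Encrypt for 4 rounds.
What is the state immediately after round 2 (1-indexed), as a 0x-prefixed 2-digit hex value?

0xC3

s_0 = plaintext = 0x6C
s_1 = Round(s_0, k_0) = 0x7F
s_2 = Round(s_1, k_1) = 0xC3
s_3 = Round(s_2, k_2) = 0xAF
s_4 = Round(s_3, k_3) = 0xB4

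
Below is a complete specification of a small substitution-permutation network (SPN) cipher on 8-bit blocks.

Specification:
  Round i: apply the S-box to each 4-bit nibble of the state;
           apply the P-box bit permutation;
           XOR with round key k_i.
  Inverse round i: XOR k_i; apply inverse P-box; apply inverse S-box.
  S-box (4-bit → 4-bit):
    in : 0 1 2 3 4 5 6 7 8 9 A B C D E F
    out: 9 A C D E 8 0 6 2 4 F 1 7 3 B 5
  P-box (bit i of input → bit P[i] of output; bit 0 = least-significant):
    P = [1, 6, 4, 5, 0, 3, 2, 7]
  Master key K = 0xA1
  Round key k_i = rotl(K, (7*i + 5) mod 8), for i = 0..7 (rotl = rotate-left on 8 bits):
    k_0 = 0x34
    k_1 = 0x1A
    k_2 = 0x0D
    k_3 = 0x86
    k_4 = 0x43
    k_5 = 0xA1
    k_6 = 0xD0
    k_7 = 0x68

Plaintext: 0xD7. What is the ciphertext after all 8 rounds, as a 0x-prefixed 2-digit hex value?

s_0 = plaintext = 0xD7
s_1 = Round(s_0, k_0) = 0x6D
s_2 = Round(s_1, k_1) = 0x58
s_3 = Round(s_2, k_2) = 0xCD
s_4 = Round(s_3, k_3) = 0xC9
s_5 = Round(s_4, k_4) = 0x5E
s_6 = Round(s_5, k_5) = 0x43
s_7 = Round(s_6, k_6) = 0x6E
s_8 = Round(s_7, k_7) = 0x0A

0x0A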